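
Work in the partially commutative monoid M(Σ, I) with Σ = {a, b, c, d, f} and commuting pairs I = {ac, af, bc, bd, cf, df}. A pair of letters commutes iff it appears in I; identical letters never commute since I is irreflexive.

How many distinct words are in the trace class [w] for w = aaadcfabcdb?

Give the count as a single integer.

drop 0:a onto floor
drop 1:a onto {0:a}
drop 2:a onto {1:a}
drop 3:d onto {2:a}
drop 4:c onto {3:d}
drop 5:f onto floor
drop 6:a onto {3:d}
drop 7:b onto {5:f, 6:a}
drop 8:c onto {4:c}
drop 9:d onto {6:a, 8:c}
drop 10:b onto {7:b}
ground layer = {0:a, 5:f}
drop-orders for the pieces not yet dropped (sum over which currently-grounded one goes next):
  1 to go: {9} 1  {10} 1
  2 to go: {7,10} 1  {8,9} 1  {9,10} 2
  3 to go: {4,8,9} 1  {5,7,10} 1  {7,9,10} 3  {8,9,10} 3
  4 to go: {4,8,9,10} 4  {5,7,9,10} 4  {6,7,9,10} 3  {7,8,9,10} 6
  5 to go: {4,7,8,9,10} 10  {5,6,7,9,10} 7  {5,7,8,9,10} 10  {6,7,8,9,10} 9
  6 to go: {4,5,7,8,9,10} 20  {4,6,7,8,9,10} 19  {5,6,7,8,9,10} 26
  7 to go: {3,4,6,7,8,9,10} 19  {4,5,6,7,8,9,10} 65
  8 to go: {2,3,4,6,7,8,9,10} 19  {3,4,5,6,7,8,9,10} 84
  9 to go: {1,2,3,4,6,7,8,9,10} 19  {2,3,4,5,6,7,8,9,10} 103
  if 0:a drops first: 122 orders
  if 5:f drops first: 19 orders
heap linearizations: 141

141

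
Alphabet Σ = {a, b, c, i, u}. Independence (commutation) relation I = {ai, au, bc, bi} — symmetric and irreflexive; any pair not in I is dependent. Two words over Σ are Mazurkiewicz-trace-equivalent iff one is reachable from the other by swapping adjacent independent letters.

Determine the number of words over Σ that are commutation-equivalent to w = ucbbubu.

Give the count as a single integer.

#0=u has no predecessor
#1=c depends on [0:u]
#2=b depends on [0:u]
#3=b depends on [2:b]
#4=u depends on [1:c, 3:b]
#5=b depends on [4:u]
#6=u depends on [5:b]
sources: [0:u]
N(rest) = Σ N(rest − s) over sources s of rest; N(one piece) = 1:
  size 1 → [6]=1
  size 2 → [5,6]=1
  size 3 → [4,5,6]=1
  size 4 → [1,4,5,6]=1  [3,4,5,6]=1
  size 5 → [1,3,4,5,6]=2  [2,3,4,5,6]=1
  first=0(u) contributes 3

3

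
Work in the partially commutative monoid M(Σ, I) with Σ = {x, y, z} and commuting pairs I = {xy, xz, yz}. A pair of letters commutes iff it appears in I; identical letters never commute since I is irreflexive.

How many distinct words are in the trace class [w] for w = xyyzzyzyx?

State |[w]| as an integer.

0(x) covers ∅
1(y) covers ∅
2(y) covers 1:y
3(z) covers ∅
4(z) covers 3:z
5(y) covers 2:y
6(z) covers 4:z
7(y) covers 5:y
8(x) covers 0:x
floor of heap: 0:x, 1:y, 3:z
completions by unplaced set U, small U first (add the entries for U minus each lowest piece of U):
  |U|=1: {6}:1  {7}:1  {8}:1
  |U|=2: {0,8}:1  {4,6}:1  {5,7}:1  {6,7}:2  {6,8}:2  {7,8}:2
  |U|=3: {0,6,8}:3  {0,7,8}:3  {2,5,7}:1  {3,4,6}:1  {4,6,7}:3  {4,6,8}:3  {5,6,7}:3  {5,7,8}:3  {6,7,8}:6
  |U|=4: {0,4,6,8}:6  {0,5,7,8}:6  {0,6,7,8}:12  {1,2,5,7}:1  {2,5,6,7}:4  {2,5,7,8}:4  {3,4,6,7}:4  {3,4,6,8}:4  {4,5,6,7}:6  {4,6,7,8}:12  {5,6,7,8}:12
  |U|=5: {0,2,5,7,8}:10  {0,3,4,6,8}:10  {0,4,6,7,8}:30  {0,5,6,7,8}:30  {1,2,5,6,7}:5  {1,2,5,7,8}:5  {2,4,5,6,7}:10  {2,5,6,7,8}:20  {3,4,5,6,7}:10  {3,4,6,7,8}:20  {4,5,6,7,8}:30
  |U|=6: {0,1,2,5,7,8}:15  {0,2,5,6,7,8}:60  {0,3,4,6,7,8}:60  {0,4,5,6,7,8}:90  {1,2,4,5,6,7}:15  {1,2,5,6,7,8}:30  {2,3,4,5,6,7}:20  {2,4,5,6,7,8}:60  {3,4,5,6,7,8}:60
  |U|=7: {0,1,2,5,6,7,8}:105  {0,2,4,5,6,7,8}:210  {0,3,4,5,6,7,8}:210  {1,2,3,4,5,6,7}:35  {1,2,4,5,6,7,8}:105  {2,3,4,5,6,7,8}:140
  start at 0(x): 280
  start at 1(y): 560
  start at 3(z): 420
sum over floor = 1260

1260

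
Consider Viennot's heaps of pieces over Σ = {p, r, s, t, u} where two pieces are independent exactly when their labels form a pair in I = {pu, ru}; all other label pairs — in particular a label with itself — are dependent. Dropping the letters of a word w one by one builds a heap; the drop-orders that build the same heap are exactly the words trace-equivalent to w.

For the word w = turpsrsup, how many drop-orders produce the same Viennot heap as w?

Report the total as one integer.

6

piece 0:t — minimal
piece 1:u rests on {0:t}
piece 2:r rests on {0:t}
piece 3:p rests on {2:r}
piece 4:s rests on {1:u, 3:p}
piece 5:r rests on {4:s}
piece 6:s rests on {5:r}
piece 7:u rests on {6:s}
piece 8:p rests on {6:s}
minimal pieces: {0:t}
ways to finish when only these pieces remain (= sum over removing one remaining piece with nothing left below it):
  1 left: {7}→1  {8}→1
  2 left: {7,8}→2
  3 left: {6,7,8}→2
  4 left: {5,6,7,8}→2
  5 left: {4,5,6,7,8}→2
  6 left: {1,4,5,6,7,8}→2  {3,4,5,6,7,8}→2
  7 left: {1,3,4,5,6,7,8}→4  {2,3,4,5,6,7,8}→2
  placing 0:t first → 6 extensions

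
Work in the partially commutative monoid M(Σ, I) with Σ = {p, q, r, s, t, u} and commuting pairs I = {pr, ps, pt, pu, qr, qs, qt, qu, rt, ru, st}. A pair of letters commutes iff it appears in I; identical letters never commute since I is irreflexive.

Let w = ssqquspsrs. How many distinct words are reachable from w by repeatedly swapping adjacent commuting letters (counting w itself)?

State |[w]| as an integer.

120

piece 0:s — minimal
piece 1:s rests on {0:s}
piece 2:q — minimal
piece 3:q rests on {2:q}
piece 4:u rests on {1:s}
piece 5:s rests on {4:u}
piece 6:p rests on {3:q}
piece 7:s rests on {5:s}
piece 8:r rests on {7:s}
piece 9:s rests on {8:r}
minimal pieces: {0:s, 2:q}
ways to finish when only these pieces remain (= sum over removing one remaining piece with nothing left below it):
  1 left: {6}→1  {9}→1
  2 left: {3,6}→1  {6,9}→2  {8,9}→1
  3 left: {2,3,6}→1  {3,6,9}→3  {6,8,9}→3  {7,8,9}→1
  4 left: {2,3,6,9}→4  {3,6,8,9}→6  {5,7,8,9}→1  {6,7,8,9}→4
  5 left: {2,3,6,8,9}→10  {3,6,7,8,9}→10  {4,5,7,8,9}→1  {5,6,7,8,9}→5
  6 left: {1,4,5,7,8,9}→1  {2,3,6,7,8,9}→20  {3,5,6,7,8,9}→15  {4,5,6,7,8,9}→6
  7 left: {0,1,4,5,7,8,9}→1  {1,4,5,6,7,8,9}→7  {2,3,5,6,7,8,9}→35  {3,4,5,6,7,8,9}→21
  8 left: {0,1,4,5,6,7,8,9}→8  {1,3,4,5,6,7,8,9}→28  {2,3,4,5,6,7,8,9}→56
  placing 0:s first → 84 extensions
  placing 2:q first → 36 extensions
total linear extensions = 120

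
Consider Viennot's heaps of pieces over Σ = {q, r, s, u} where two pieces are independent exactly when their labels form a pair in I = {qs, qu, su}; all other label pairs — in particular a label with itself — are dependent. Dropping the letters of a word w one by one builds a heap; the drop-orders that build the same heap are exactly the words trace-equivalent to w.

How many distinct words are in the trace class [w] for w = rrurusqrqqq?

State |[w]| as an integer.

piece 0:r — minimal
piece 1:r rests on {0:r}
piece 2:u rests on {1:r}
piece 3:r rests on {2:u}
piece 4:u rests on {3:r}
piece 5:s rests on {3:r}
piece 6:q rests on {3:r}
piece 7:r rests on {4:u, 5:s, 6:q}
piece 8:q rests on {7:r}
piece 9:q rests on {8:q}
piece 10:q rests on {9:q}
minimal pieces: {0:r}
ways to finish when only these pieces remain (= sum over removing one remaining piece with nothing left below it):
  1 left: {10}→1
  2 left: {9,10}→1
  3 left: {8,9,10}→1
  4 left: {7,8,9,10}→1
  5 left: {4,7,8,9,10}→1  {5,7,8,9,10}→1  {6,7,8,9,10}→1
  6 left: {4,5,7,8,9,10}→2  {4,6,7,8,9,10}→2  {5,6,7,8,9,10}→2
  7 left: {4,5,6,7,8,9,10}→6
  8 left: {3,4,5,6,7,8,9,10}→6
  9 left: {2,3,4,5,6,7,8,9,10}→6
  placing 0:r first → 6 extensions

6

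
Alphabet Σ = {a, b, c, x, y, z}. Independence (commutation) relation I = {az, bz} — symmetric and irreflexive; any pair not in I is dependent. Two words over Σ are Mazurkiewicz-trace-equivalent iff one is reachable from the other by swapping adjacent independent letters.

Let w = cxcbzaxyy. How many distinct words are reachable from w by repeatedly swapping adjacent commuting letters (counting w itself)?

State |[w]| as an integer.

piece 0:c — minimal
piece 1:x rests on {0:c}
piece 2:c rests on {1:x}
piece 3:b rests on {2:c}
piece 4:z rests on {2:c}
piece 5:a rests on {3:b}
piece 6:x rests on {4:z, 5:a}
piece 7:y rests on {6:x}
piece 8:y rests on {7:y}
minimal pieces: {0:c}
ways to finish when only these pieces remain (= sum over removing one remaining piece with nothing left below it):
  1 left: {8}→1
  2 left: {7,8}→1
  3 left: {6,7,8}→1
  4 left: {4,6,7,8}→1  {5,6,7,8}→1
  5 left: {3,5,6,7,8}→1  {4,5,6,7,8}→2
  6 left: {3,4,5,6,7,8}→3
  7 left: {2,3,4,5,6,7,8}→3
  placing 0:c first → 3 extensions

3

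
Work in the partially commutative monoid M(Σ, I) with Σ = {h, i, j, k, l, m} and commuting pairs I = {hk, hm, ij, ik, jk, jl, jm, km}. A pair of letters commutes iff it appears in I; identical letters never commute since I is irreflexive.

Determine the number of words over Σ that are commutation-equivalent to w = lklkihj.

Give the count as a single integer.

drop 0:l onto floor
drop 1:k onto {0:l}
drop 2:l onto {1:k}
drop 3:k onto {2:l}
drop 4:i onto {2:l}
drop 5:h onto {4:i}
drop 6:j onto {5:h}
ground layer = {0:l}
drop-orders for the pieces not yet dropped (sum over which currently-grounded one goes next):
  1 to go: {3} 1  {6} 1
  2 to go: {3,6} 2  {5,6} 1
  3 to go: {3,5,6} 3  {4,5,6} 1
  4 to go: {3,4,5,6} 4
  5 to go: {2,3,4,5,6} 4
  if 0:l drops first: 4 orders

4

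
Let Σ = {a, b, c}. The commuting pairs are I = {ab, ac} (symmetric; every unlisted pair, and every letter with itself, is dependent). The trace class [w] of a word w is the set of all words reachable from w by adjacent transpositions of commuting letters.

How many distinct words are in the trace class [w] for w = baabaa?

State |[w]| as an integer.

#0=b has no predecessor
#1=a has no predecessor
#2=a depends on [1:a]
#3=b depends on [0:b]
#4=a depends on [2:a]
#5=a depends on [4:a]
sources: [0:b, 1:a]
N(rest) = Σ N(rest − s) over sources s of rest; N(one piece) = 1:
  size 1 → [3]=1  [5]=1
  size 2 → [0,3]=1  [3,5]=2  [4,5]=1
  size 3 → [0,3,5]=3  [2,4,5]=1  [3,4,5]=3
  size 4 → [0,3,4,5]=6  [1,2,4,5]=1  [2,3,4,5]=4
  first=0(b) contributes 5
  first=1(a) contributes 10
|[w]| = 15

15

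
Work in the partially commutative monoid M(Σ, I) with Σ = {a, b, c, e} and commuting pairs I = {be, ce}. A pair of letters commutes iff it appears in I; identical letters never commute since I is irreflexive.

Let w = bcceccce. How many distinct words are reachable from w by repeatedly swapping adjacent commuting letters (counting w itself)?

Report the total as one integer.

#0=b has no predecessor
#1=c depends on [0:b]
#2=c depends on [1:c]
#3=e has no predecessor
#4=c depends on [2:c]
#5=c depends on [4:c]
#6=c depends on [5:c]
#7=e depends on [3:e]
sources: [0:b, 3:e]
N(rest) = Σ N(rest − s) over sources s of rest; N(one piece) = 1:
  size 1 → [6]=1  [7]=1
  size 2 → [3,7]=1  [5,6]=1  [6,7]=2
  size 3 → [3,6,7]=3  [4,5,6]=1  [5,6,7]=3
  size 4 → [2,4,5,6]=1  [3,5,6,7]=6  [4,5,6,7]=4
  size 5 → [1,2,4,5,6]=1  [2,4,5,6,7]=5  [3,4,5,6,7]=10
  size 6 → [0,1,2,4,5,6]=1  [1,2,4,5,6,7]=6  [2,3,4,5,6,7]=15
  first=0(b) contributes 21
  first=3(e) contributes 7
|[w]| = 28

28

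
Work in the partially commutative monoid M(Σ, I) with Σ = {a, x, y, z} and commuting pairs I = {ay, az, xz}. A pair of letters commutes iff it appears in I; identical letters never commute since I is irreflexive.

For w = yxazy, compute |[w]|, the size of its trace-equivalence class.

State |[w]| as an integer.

0(y) covers ∅
1(x) covers 0:y
2(a) covers 1:x
3(z) covers 0:y
4(y) covers 1:x, 3:z
floor of heap: 0:y
completions by unplaced set U, small U first (add the entries for U minus each lowest piece of U):
  |U|=1: {2}:1  {4}:1
  |U|=2: {2,4}:2  {3,4}:1
  |U|=3: {1,2,4}:2  {2,3,4}:3
  start at 0(y): 5

5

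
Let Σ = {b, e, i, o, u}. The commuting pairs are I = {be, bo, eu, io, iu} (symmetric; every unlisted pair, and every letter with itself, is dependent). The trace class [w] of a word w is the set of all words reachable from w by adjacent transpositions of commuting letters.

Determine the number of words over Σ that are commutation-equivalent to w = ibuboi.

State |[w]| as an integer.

0(i) covers ∅
1(b) covers 0:i
2(u) covers 1:b
3(b) covers 2:u
4(o) covers 2:u
5(i) covers 3:b
floor of heap: 0:i
completions by unplaced set U, small U first (add the entries for U minus each lowest piece of U):
  |U|=1: {4}:1  {5}:1
  |U|=2: {3,5}:1  {4,5}:2
  |U|=3: {3,4,5}:3
  |U|=4: {2,3,4,5}:3
  start at 0(i): 3

3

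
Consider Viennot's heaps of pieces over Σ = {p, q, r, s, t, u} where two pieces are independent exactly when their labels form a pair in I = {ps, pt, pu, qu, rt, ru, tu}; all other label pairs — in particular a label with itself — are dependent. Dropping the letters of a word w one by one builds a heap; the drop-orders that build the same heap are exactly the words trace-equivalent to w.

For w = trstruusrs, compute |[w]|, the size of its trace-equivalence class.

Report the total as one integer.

drop 0:t onto floor
drop 1:r onto floor
drop 2:s onto {0:t, 1:r}
drop 3:t onto {2:s}
drop 4:r onto {2:s}
drop 5:u onto {2:s}
drop 6:u onto {5:u}
drop 7:s onto {3:t, 4:r, 6:u}
drop 8:r onto {7:s}
drop 9:s onto {8:r}
ground layer = {0:t, 1:r}
drop-orders for the pieces not yet dropped (sum over which currently-grounded one goes next):
  1 to go: {9} 1
  2 to go: {8,9} 1
  3 to go: {7,8,9} 1
  4 to go: {3,7,8,9} 1  {4,7,8,9} 1  {6,7,8,9} 1
  5 to go: {3,4,7,8,9} 2  {3,6,7,8,9} 2  {4,6,7,8,9} 2  {5,6,7,8,9} 1
  6 to go: {3,4,6,7,8,9} 6  {3,5,6,7,8,9} 3  {4,5,6,7,8,9} 3
  7 to go: {3,4,5,6,7,8,9} 12
  8 to go: {2,3,4,5,6,7,8,9} 12
  if 0:t drops first: 12 orders
  if 1:r drops first: 12 orders
heap linearizations: 24

24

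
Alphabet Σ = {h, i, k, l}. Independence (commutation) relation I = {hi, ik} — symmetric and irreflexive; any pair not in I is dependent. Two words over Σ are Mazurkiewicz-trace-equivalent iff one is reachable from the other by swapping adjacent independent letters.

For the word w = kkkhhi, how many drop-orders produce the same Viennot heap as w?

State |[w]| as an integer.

0(k) covers ∅
1(k) covers 0:k
2(k) covers 1:k
3(h) covers 2:k
4(h) covers 3:h
5(i) covers ∅
floor of heap: 0:k, 5:i
completions by unplaced set U, small U first (add the entries for U minus each lowest piece of U):
  |U|=1: {4}:1  {5}:1
  |U|=2: {3,4}:1  {4,5}:2
  |U|=3: {2,3,4}:1  {3,4,5}:3
  |U|=4: {1,2,3,4}:1  {2,3,4,5}:4
  start at 0(k): 5
  start at 5(i): 1
sum over floor = 6

6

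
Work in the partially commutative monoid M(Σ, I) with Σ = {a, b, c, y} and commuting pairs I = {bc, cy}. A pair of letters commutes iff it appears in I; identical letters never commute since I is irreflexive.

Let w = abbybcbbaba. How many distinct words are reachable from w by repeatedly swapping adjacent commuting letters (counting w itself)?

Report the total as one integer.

0(a) covers ∅
1(b) covers 0:a
2(b) covers 1:b
3(y) covers 2:b
4(b) covers 3:y
5(c) covers 0:a
6(b) covers 4:b
7(b) covers 6:b
8(a) covers 5:c, 7:b
9(b) covers 8:a
10(a) covers 9:b
floor of heap: 0:a
completions by unplaced set U, small U first (add the entries for U minus each lowest piece of U):
  |U|=1: {10}:1
  |U|=2: {9,10}:1
  |U|=3: {8,9,10}:1
  |U|=4: {5,8,9,10}:1  {7,8,9,10}:1
  |U|=5: {5,7,8,9,10}:2  {6,7,8,9,10}:1
  |U|=6: {4,6,7,8,9,10}:1  {5,6,7,8,9,10}:3
  |U|=7: {3,4,6,7,8,9,10}:1  {4,5,6,7,8,9,10}:4
  |U|=8: {2,3,4,6,7,8,9,10}:1  {3,4,5,6,7,8,9,10}:5
  |U|=9: {1,2,3,4,6,7,8,9,10}:1  {2,3,4,5,6,7,8,9,10}:6
  start at 0(a): 7

7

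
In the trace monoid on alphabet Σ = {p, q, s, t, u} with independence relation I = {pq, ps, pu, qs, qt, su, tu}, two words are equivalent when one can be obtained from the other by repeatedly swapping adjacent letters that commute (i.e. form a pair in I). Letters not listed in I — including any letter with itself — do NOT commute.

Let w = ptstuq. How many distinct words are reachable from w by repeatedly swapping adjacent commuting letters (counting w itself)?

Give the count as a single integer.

15

drop 0:p onto floor
drop 1:t onto {0:p}
drop 2:s onto {1:t}
drop 3:t onto {2:s}
drop 4:u onto floor
drop 5:q onto {4:u}
ground layer = {0:p, 4:u}
drop-orders for the pieces not yet dropped (sum over which currently-grounded one goes next):
  1 to go: {3} 1  {5} 1
  2 to go: {2,3} 1  {3,5} 2  {4,5} 1
  3 to go: {1,2,3} 1  {2,3,5} 3  {3,4,5} 3
  4 to go: {0,1,2,3} 1  {1,2,3,5} 4  {2,3,4,5} 6
  if 0:p drops first: 10 orders
  if 4:u drops first: 5 orders
heap linearizations: 15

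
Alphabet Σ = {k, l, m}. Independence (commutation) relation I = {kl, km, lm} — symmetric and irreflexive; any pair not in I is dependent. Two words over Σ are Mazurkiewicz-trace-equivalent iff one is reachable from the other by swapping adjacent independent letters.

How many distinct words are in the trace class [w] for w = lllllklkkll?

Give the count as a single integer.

165

#0=l has no predecessor
#1=l depends on [0:l]
#2=l depends on [1:l]
#3=l depends on [2:l]
#4=l depends on [3:l]
#5=k has no predecessor
#6=l depends on [4:l]
#7=k depends on [5:k]
#8=k depends on [7:k]
#9=l depends on [6:l]
#10=l depends on [9:l]
sources: [0:l, 5:k]
N(rest) = Σ N(rest − s) over sources s of rest; N(one piece) = 1:
  size 1 → [8]=1  [10]=1
  size 2 → [7,8]=1  [8,10]=2  [9,10]=1
  size 3 → [5,7,8]=1  [6,9,10]=1  [7,8,10]=3  [8,9,10]=3
  size 4 → [4,6,9,10]=1  [5,7,8,10]=4  [6,8,9,10]=4  [7,8,9,10]=6
  size 5 → [3,4,6,9,10]=1  [4,6,8,9,10]=5  [5,7,8,9,10]=10  [6,7,8,9,10]=10
  size 6 → [2,3,4,6,9,10]=1  [3,4,6,8,9,10]=6  [4,6,7,8,9,10]=15  [5,6,7,8,9,10]=20
  size 7 → [1,2,3,4,6,9,10]=1  [2,3,4,6,8,9,10]=7  [3,4,6,7,8,9,10]=21  [4,5,6,7,8,9,10]=35
  size 8 → [0,1,2,3,4,6,9,10]=1  [1,2,3,4,6,8,9,10]=8  [2,3,4,6,7,8,9,10]=28  [3,4,5,6,7,8,9,10]=56
  size 9 → [0,1,2,3,4,6,8,9,10]=9  [1,2,3,4,6,7,8,9,10]=36  [2,3,4,5,6,7,8,9,10]=84
  first=0(l) contributes 120
  first=5(k) contributes 45
|[w]| = 165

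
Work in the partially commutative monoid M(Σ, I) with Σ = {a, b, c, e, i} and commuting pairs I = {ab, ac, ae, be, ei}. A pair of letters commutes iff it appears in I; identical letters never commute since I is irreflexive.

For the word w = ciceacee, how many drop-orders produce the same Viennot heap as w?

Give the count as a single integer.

6

#0=c has no predecessor
#1=i depends on [0:c]
#2=c depends on [1:i]
#3=e depends on [2:c]
#4=a depends on [1:i]
#5=c depends on [3:e]
#6=e depends on [5:c]
#7=e depends on [6:e]
sources: [0:c]
N(rest) = Σ N(rest − s) over sources s of rest; N(one piece) = 1:
  size 1 → [4]=1  [7]=1
  size 2 → [4,7]=2  [6,7]=1
  size 3 → [4,6,7]=3  [5,6,7]=1
  size 4 → [3,5,6,7]=1  [4,5,6,7]=4
  size 5 → [2,3,5,6,7]=1  [3,4,5,6,7]=5
  size 6 → [2,3,4,5,6,7]=6
  first=0(c) contributes 6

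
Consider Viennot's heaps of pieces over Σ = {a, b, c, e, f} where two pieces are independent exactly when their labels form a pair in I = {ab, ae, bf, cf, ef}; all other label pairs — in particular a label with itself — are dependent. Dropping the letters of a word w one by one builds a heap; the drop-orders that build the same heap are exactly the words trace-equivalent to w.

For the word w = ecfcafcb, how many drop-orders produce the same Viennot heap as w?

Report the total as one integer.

12

piece 0:e — minimal
piece 1:c rests on {0:e}
piece 2:f — minimal
piece 3:c rests on {1:c}
piece 4:a rests on {2:f, 3:c}
piece 5:f rests on {4:a}
piece 6:c rests on {4:a}
piece 7:b rests on {6:c}
minimal pieces: {0:e, 2:f}
ways to finish when only these pieces remain (= sum over removing one remaining piece with nothing left below it):
  1 left: {5}→1  {7}→1
  2 left: {5,7}→2  {6,7}→1
  3 left: {5,6,7}→3
  4 left: {4,5,6,7}→3
  5 left: {2,4,5,6,7}→3  {3,4,5,6,7}→3
  6 left: {1,3,4,5,6,7}→3  {2,3,4,5,6,7}→6
  placing 0:e first → 9 extensions
  placing 2:f first → 3 extensions
total linear extensions = 12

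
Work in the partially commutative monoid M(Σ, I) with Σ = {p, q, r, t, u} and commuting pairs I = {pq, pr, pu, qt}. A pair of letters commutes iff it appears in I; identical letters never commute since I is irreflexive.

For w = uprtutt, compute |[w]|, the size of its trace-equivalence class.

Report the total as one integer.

3

piece 0:u — minimal
piece 1:p — minimal
piece 2:r rests on {0:u}
piece 3:t rests on {1:p, 2:r}
piece 4:u rests on {3:t}
piece 5:t rests on {4:u}
piece 6:t rests on {5:t}
minimal pieces: {0:u, 1:p}
ways to finish when only these pieces remain (= sum over removing one remaining piece with nothing left below it):
  1 left: {6}→1
  2 left: {5,6}→1
  3 left: {4,5,6}→1
  4 left: {3,4,5,6}→1
  5 left: {1,3,4,5,6}→1  {2,3,4,5,6}→1
  placing 0:u first → 2 extensions
  placing 1:p first → 1 extensions
total linear extensions = 3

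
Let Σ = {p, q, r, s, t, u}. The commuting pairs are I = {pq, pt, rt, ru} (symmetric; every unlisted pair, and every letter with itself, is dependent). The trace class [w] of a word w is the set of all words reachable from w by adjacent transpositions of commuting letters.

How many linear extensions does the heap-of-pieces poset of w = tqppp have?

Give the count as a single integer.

drop 0:t onto floor
drop 1:q onto {0:t}
drop 2:p onto floor
drop 3:p onto {2:p}
drop 4:p onto {3:p}
ground layer = {0:t, 2:p}
drop-orders for the pieces not yet dropped (sum over which currently-grounded one goes next):
  1 to go: {1} 1  {4} 1
  2 to go: {0,1} 1  {1,4} 2  {3,4} 1
  3 to go: {0,1,4} 3  {1,3,4} 3  {2,3,4} 1
  if 0:t drops first: 4 orders
  if 2:p drops first: 6 orders
heap linearizations: 10

10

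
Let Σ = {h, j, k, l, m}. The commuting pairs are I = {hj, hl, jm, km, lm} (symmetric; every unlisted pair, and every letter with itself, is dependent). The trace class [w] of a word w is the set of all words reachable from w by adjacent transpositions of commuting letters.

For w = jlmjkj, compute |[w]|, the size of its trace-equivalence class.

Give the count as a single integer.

drop 0:j onto floor
drop 1:l onto {0:j}
drop 2:m onto floor
drop 3:j onto {1:l}
drop 4:k onto {3:j}
drop 5:j onto {4:k}
ground layer = {0:j, 2:m}
drop-orders for the pieces not yet dropped (sum over which currently-grounded one goes next):
  1 to go: {2} 1  {5} 1
  2 to go: {2,5} 2  {4,5} 1
  3 to go: {2,4,5} 3  {3,4,5} 1
  4 to go: {1,3,4,5} 1  {2,3,4,5} 4
  if 0:j drops first: 5 orders
  if 2:m drops first: 1 orders
heap linearizations: 6

6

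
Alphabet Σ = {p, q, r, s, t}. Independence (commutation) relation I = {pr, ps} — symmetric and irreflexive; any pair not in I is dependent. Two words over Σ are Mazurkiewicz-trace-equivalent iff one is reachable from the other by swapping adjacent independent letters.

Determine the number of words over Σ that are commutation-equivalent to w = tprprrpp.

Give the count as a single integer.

35

#0=t has no predecessor
#1=p depends on [0:t]
#2=r depends on [0:t]
#3=p depends on [1:p]
#4=r depends on [2:r]
#5=r depends on [4:r]
#6=p depends on [3:p]
#7=p depends on [6:p]
sources: [0:t]
N(rest) = Σ N(rest − s) over sources s of rest; N(one piece) = 1:
  size 1 → [5]=1  [7]=1
  size 2 → [4,5]=1  [5,7]=2  [6,7]=1
  size 3 → [2,4,5]=1  [3,6,7]=1  [4,5,7]=3  [5,6,7]=3
  size 4 → [1,3,6,7]=1  [2,4,5,7]=4  [3,5,6,7]=4  [4,5,6,7]=6
  size 5 → [1,3,5,6,7]=5  [2,4,5,6,7]=10  [3,4,5,6,7]=10
  size 6 → [1,3,4,5,6,7]=15  [2,3,4,5,6,7]=20
  first=0(t) contributes 35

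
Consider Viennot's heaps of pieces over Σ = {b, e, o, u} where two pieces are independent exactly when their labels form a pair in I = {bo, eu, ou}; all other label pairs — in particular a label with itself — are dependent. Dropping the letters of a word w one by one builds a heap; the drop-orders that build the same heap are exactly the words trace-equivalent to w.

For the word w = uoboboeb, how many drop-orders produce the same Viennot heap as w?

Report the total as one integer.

20

drop 0:u onto floor
drop 1:o onto floor
drop 2:b onto {0:u}
drop 3:o onto {1:o}
drop 4:b onto {2:b}
drop 5:o onto {3:o}
drop 6:e onto {4:b, 5:o}
drop 7:b onto {6:e}
ground layer = {0:u, 1:o}
drop-orders for the pieces not yet dropped (sum over which currently-grounded one goes next):
  1 to go: {7} 1
  2 to go: {6,7} 1
  3 to go: {4,6,7} 1  {5,6,7} 1
  4 to go: {2,4,6,7} 1  {3,5,6,7} 1  {4,5,6,7} 2
  5 to go: {0,2,4,6,7} 1  {1,3,5,6,7} 1  {2,4,5,6,7} 3  {3,4,5,6,7} 3
  6 to go: {0,2,4,5,6,7} 4  {1,3,4,5,6,7} 4  {2,3,4,5,6,7} 6
  if 0:u drops first: 10 orders
  if 1:o drops first: 10 orders
heap linearizations: 20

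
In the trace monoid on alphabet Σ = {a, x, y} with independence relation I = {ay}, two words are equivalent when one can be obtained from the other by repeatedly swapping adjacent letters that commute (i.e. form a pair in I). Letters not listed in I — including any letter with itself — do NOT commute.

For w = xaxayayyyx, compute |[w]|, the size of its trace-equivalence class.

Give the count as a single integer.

#0=x has no predecessor
#1=a depends on [0:x]
#2=x depends on [1:a]
#3=a depends on [2:x]
#4=y depends on [2:x]
#5=a depends on [3:a]
#6=y depends on [4:y]
#7=y depends on [6:y]
#8=y depends on [7:y]
#9=x depends on [5:a, 8:y]
sources: [0:x]
N(rest) = Σ N(rest − s) over sources s of rest; N(one piece) = 1:
  size 1 → [9]=1
  size 2 → [5,9]=1  [8,9]=1
  size 3 → [3,5,9]=1  [5,8,9]=2  [7,8,9]=1
  size 4 → [3,5,8,9]=3  [5,7,8,9]=3  [6,7,8,9]=1
  size 5 → [3,5,7,8,9]=6  [4,6,7,8,9]=1  [5,6,7,8,9]=4
  size 6 → [3,5,6,7,8,9]=10  [4,5,6,7,8,9]=5
  size 7 → [3,4,5,6,7,8,9]=15
  size 8 → [2,3,4,5,6,7,8,9]=15
  first=0(x) contributes 15

15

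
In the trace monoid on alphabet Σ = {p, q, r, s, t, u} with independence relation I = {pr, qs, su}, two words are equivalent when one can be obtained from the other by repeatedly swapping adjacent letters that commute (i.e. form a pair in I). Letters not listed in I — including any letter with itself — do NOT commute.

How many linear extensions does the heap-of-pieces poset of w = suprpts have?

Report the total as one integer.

6

piece 0:s — minimal
piece 1:u — minimal
piece 2:p rests on {0:s, 1:u}
piece 3:r rests on {0:s, 1:u}
piece 4:p rests on {2:p}
piece 5:t rests on {3:r, 4:p}
piece 6:s rests on {5:t}
minimal pieces: {0:s, 1:u}
ways to finish when only these pieces remain (= sum over removing one remaining piece with nothing left below it):
  1 left: {6}→1
  2 left: {5,6}→1
  3 left: {3,5,6}→1  {4,5,6}→1
  4 left: {2,4,5,6}→1  {3,4,5,6}→2
  5 left: {2,3,4,5,6}→3
  placing 0:s first → 3 extensions
  placing 1:u first → 3 extensions
total linear extensions = 6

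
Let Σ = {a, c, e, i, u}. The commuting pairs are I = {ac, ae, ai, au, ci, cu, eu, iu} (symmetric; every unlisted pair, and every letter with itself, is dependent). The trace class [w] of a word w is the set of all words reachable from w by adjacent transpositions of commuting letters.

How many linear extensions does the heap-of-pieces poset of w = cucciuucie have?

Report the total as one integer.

1800

piece 0:c — minimal
piece 1:u — minimal
piece 2:c rests on {0:c}
piece 3:c rests on {2:c}
piece 4:i — minimal
piece 5:u rests on {1:u}
piece 6:u rests on {5:u}
piece 7:c rests on {3:c}
piece 8:i rests on {4:i}
piece 9:e rests on {7:c, 8:i}
minimal pieces: {0:c, 1:u, 4:i}
ways to finish when only these pieces remain (= sum over removing one remaining piece with nothing left below it):
  1 left: {6}→1  {9}→1
  2 left: {5,6}→1  {6,9}→2  {7,9}→1  {8,9}→1
  3 left: {1,5,6}→1  {3,7,9}→1  {4,8,9}→1  {5,6,9}→3  {6,7,9}→3  {6,8,9}→3  {7,8,9}→2
  4 left: {1,5,6,9}→4  {2,3,7,9}→1  {3,6,7,9}→4  {3,7,8,9}→3  {4,6,8,9}→4  {4,7,8,9}→3  {5,6,7,9}→6  {5,6,8,9}→6  {6,7,8,9}→8
  5 left: {0,2,3,7,9}→1  {1,5,6,7,9}→10  {1,5,6,8,9}→10  {2,3,6,7,9}→5  {2,3,7,8,9}→4  {3,4,7,8,9}→6  {3,5,6,7,9}→10  {3,6,7,8,9}→15  {4,5,6,8,9}→10  {4,6,7,8,9}→15  {5,6,7,8,9}→20
  6 left: {0,2,3,6,7,9}→6  {0,2,3,7,8,9}→5  {1,3,5,6,7,9}→20  {1,4,5,6,8,9}→20  {1,5,6,7,8,9}→40  {2,3,4,7,8,9}→10  {2,3,5,6,7,9}→15  {2,3,6,7,8,9}→24  {3,4,6,7,8,9}→36  {3,5,6,7,8,9}→45  {4,5,6,7,8,9}→45
  7 left: {0,2,3,4,7,8,9}→15  {0,2,3,5,6,7,9}→21  {0,2,3,6,7,8,9}→35  {1,2,3,5,6,7,9}→35  {1,3,5,6,7,8,9}→105  {1,4,5,6,7,8,9}→105  {2,3,4,6,7,8,9}→70  {2,3,5,6,7,8,9}→84  {3,4,5,6,7,8,9}→126
  8 left: {0,1,2,3,5,6,7,9}→56  {0,2,3,4,6,7,8,9}→120  {0,2,3,5,6,7,8,9}→140  {1,2,3,5,6,7,8,9}→224  {1,3,4,5,6,7,8,9}→336  {2,3,4,5,6,7,8,9}→280
  placing 0:c first → 840 extensions
  placing 1:u first → 540 extensions
  placing 4:i first → 420 extensions
total linear extensions = 1800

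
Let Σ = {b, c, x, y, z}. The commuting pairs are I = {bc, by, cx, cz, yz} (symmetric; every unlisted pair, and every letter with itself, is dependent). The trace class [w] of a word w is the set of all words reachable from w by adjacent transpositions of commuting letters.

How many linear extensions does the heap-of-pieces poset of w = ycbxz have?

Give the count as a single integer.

7

drop 0:y onto floor
drop 1:c onto {0:y}
drop 2:b onto floor
drop 3:x onto {0:y, 2:b}
drop 4:z onto {3:x}
ground layer = {0:y, 2:b}
drop-orders for the pieces not yet dropped (sum over which currently-grounded one goes next):
  1 to go: {1} 1  {4} 1
  2 to go: {1,4} 2  {3,4} 1
  3 to go: {1,3,4} 3  {2,3,4} 1
  if 0:y drops first: 4 orders
  if 2:b drops first: 3 orders
heap linearizations: 7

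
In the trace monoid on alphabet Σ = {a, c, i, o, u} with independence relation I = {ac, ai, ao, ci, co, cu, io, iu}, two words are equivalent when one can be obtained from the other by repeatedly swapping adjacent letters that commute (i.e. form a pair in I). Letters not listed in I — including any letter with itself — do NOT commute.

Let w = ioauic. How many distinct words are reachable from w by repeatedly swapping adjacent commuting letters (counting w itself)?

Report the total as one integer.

120

drop 0:i onto floor
drop 1:o onto floor
drop 2:a onto floor
drop 3:u onto {1:o, 2:a}
drop 4:i onto {0:i}
drop 5:c onto floor
ground layer = {0:i, 1:o, 2:a, 5:c}
drop-orders for the pieces not yet dropped (sum over which currently-grounded one goes next):
  1 to go: {3} 1  {4} 1  {5} 1
  2 to go: {0,4} 1  {1,3} 1  {2,3} 1  {3,4} 2  {3,5} 2  {4,5} 2
  3 to go: {0,3,4} 3  {0,4,5} 3  {1,2,3} 2  {1,3,4} 3  {1,3,5} 3  {2,3,4} 3  {2,3,5} 3  {3,4,5} 6
  4 to go: {0,1,3,4} 6  {0,2,3,4} 6  {0,3,4,5} 12  {1,2,3,4} 8  {1,2,3,5} 8  {1,3,4,5} 12  {2,3,4,5} 12
  if 0:i drops first: 40 orders
  if 1:o drops first: 30 orders
  if 2:a drops first: 30 orders
  if 5:c drops first: 20 orders
heap linearizations: 120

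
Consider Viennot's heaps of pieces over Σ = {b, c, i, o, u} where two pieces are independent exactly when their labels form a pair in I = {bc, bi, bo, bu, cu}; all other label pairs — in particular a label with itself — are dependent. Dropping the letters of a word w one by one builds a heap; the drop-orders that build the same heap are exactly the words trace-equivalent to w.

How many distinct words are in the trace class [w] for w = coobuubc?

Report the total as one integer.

84

piece 0:c — minimal
piece 1:o rests on {0:c}
piece 2:o rests on {1:o}
piece 3:b — minimal
piece 4:u rests on {2:o}
piece 5:u rests on {4:u}
piece 6:b rests on {3:b}
piece 7:c rests on {2:o}
minimal pieces: {0:c, 3:b}
ways to finish when only these pieces remain (= sum over removing one remaining piece with nothing left below it):
  1 left: {5}→1  {6}→1  {7}→1
  2 left: {3,6}→1  {4,5}→1  {5,6}→2  {5,7}→2  {6,7}→2
  3 left: {3,5,6}→3  {3,6,7}→3  {4,5,6}→3  {4,5,7}→3  {5,6,7}→6
  4 left: {2,4,5,7}→3  {3,4,5,6}→6  {3,5,6,7}→12  {4,5,6,7}→12
  5 left: {1,2,4,5,7}→3  {2,4,5,6,7}→15  {3,4,5,6,7}→30
  6 left: {0,1,2,4,5,7}→3  {1,2,4,5,6,7}→18  {2,3,4,5,6,7}→45
  placing 0:c first → 63 extensions
  placing 3:b first → 21 extensions
total linear extensions = 84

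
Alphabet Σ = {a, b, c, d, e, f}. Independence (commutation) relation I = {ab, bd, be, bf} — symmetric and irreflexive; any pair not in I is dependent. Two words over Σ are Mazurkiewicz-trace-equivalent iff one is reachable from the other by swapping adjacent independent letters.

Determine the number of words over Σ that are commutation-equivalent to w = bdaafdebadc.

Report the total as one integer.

piece 0:b — minimal
piece 1:d — minimal
piece 2:a rests on {1:d}
piece 3:a rests on {2:a}
piece 4:f rests on {3:a}
piece 5:d rests on {4:f}
piece 6:e rests on {5:d}
piece 7:b rests on {0:b}
piece 8:a rests on {6:e}
piece 9:d rests on {8:a}
piece 10:c rests on {7:b, 9:d}
minimal pieces: {0:b, 1:d}
ways to finish when only these pieces remain (= sum over removing one remaining piece with nothing left below it):
  1 left: {10}→1
  2 left: {7,10}→1  {9,10}→1
  3 left: {0,7,10}→1  {7,9,10}→2  {8,9,10}→1
  4 left: {0,7,9,10}→3  {6,8,9,10}→1  {7,8,9,10}→3
  5 left: {0,7,8,9,10}→6  {5,6,8,9,10}→1  {6,7,8,9,10}→4
  6 left: {0,6,7,8,9,10}→10  {4,5,6,8,9,10}→1  {5,6,7,8,9,10}→5
  7 left: {0,5,6,7,8,9,10}→15  {3,4,5,6,8,9,10}→1  {4,5,6,7,8,9,10}→6
  8 left: {0,4,5,6,7,8,9,10}→21  {2,3,4,5,6,8,9,10}→1  {3,4,5,6,7,8,9,10}→7
  9 left: {0,3,4,5,6,7,8,9,10}→28  {1,2,3,4,5,6,8,9,10}→1  {2,3,4,5,6,7,8,9,10}→8
  placing 0:b first → 9 extensions
  placing 1:d first → 36 extensions
total linear extensions = 45

45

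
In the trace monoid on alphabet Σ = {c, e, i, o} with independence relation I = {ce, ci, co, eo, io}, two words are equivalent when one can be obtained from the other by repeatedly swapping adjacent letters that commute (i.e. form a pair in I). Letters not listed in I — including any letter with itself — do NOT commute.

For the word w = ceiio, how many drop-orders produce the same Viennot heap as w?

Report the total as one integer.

0(c) covers ∅
1(e) covers ∅
2(i) covers 1:e
3(i) covers 2:i
4(o) covers ∅
floor of heap: 0:c, 1:e, 4:o
completions by unplaced set U, small U first (add the entries for U minus each lowest piece of U):
  |U|=1: {0}:1  {3}:1  {4}:1
  |U|=2: {0,3}:2  {0,4}:2  {2,3}:1  {3,4}:2
  |U|=3: {0,2,3}:3  {0,3,4}:6  {1,2,3}:1  {2,3,4}:3
  start at 0(c): 4
  start at 1(e): 12
  start at 4(o): 4
sum over floor = 20

20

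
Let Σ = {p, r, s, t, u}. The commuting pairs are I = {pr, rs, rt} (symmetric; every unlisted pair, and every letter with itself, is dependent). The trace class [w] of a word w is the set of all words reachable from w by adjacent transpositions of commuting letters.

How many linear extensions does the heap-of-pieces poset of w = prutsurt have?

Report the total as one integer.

4

piece 0:p — minimal
piece 1:r — minimal
piece 2:u rests on {0:p, 1:r}
piece 3:t rests on {2:u}
piece 4:s rests on {3:t}
piece 5:u rests on {4:s}
piece 6:r rests on {5:u}
piece 7:t rests on {5:u}
minimal pieces: {0:p, 1:r}
ways to finish when only these pieces remain (= sum over removing one remaining piece with nothing left below it):
  1 left: {6}→1  {7}→1
  2 left: {6,7}→2
  3 left: {5,6,7}→2
  4 left: {4,5,6,7}→2
  5 left: {3,4,5,6,7}→2
  6 left: {2,3,4,5,6,7}→2
  placing 0:p first → 2 extensions
  placing 1:r first → 2 extensions
total linear extensions = 4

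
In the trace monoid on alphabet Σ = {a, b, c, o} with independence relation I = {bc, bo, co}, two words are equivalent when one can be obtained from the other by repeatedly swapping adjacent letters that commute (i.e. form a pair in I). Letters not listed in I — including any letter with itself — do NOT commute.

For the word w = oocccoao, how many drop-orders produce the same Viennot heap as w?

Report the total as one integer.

20

drop 0:o onto floor
drop 1:o onto {0:o}
drop 2:c onto floor
drop 3:c onto {2:c}
drop 4:c onto {3:c}
drop 5:o onto {1:o}
drop 6:a onto {4:c, 5:o}
drop 7:o onto {6:a}
ground layer = {0:o, 2:c}
drop-orders for the pieces not yet dropped (sum over which currently-grounded one goes next):
  1 to go: {7} 1
  2 to go: {6,7} 1
  3 to go: {4,6,7} 1  {5,6,7} 1
  4 to go: {1,5,6,7} 1  {3,4,6,7} 1  {4,5,6,7} 2
  5 to go: {0,1,5,6,7} 1  {1,4,5,6,7} 3  {2,3,4,6,7} 1  {3,4,5,6,7} 3
  6 to go: {0,1,4,5,6,7} 4  {1,3,4,5,6,7} 6  {2,3,4,5,6,7} 4
  if 0:o drops first: 10 orders
  if 2:c drops first: 10 orders
heap linearizations: 20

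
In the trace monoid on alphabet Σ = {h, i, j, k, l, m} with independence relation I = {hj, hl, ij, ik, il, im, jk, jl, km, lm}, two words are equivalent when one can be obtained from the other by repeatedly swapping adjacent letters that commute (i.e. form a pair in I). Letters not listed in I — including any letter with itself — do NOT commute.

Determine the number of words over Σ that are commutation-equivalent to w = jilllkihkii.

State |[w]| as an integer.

piece 0:j — minimal
piece 1:i — minimal
piece 2:l — minimal
piece 3:l rests on {2:l}
piece 4:l rests on {3:l}
piece 5:k rests on {4:l}
piece 6:i rests on {1:i}
piece 7:h rests on {5:k, 6:i}
piece 8:k rests on {7:h}
piece 9:i rests on {7:h}
piece 10:i rests on {9:i}
minimal pieces: {0:j, 1:i, 2:l}
ways to finish when only these pieces remain (= sum over removing one remaining piece with nothing left below it):
  1 left: {0}→1  {8}→1  {10}→1
  2 left: {0,8}→2  {0,10}→2  {8,10}→2  {9,10}→1
  3 left: {0,8,10}→6  {0,9,10}→3  {8,9,10}→3
  4 left: {0,8,9,10}→12  {7,8,9,10}→3
  5 left: {0,7,8,9,10}→15  {5,7,8,9,10}→3  {6,7,8,9,10}→3
  6 left: {0,5,7,8,9,10}→18  {0,6,7,8,9,10}→18  {1,6,7,8,9,10}→3  {4,5,7,8,9,10}→3  {5,6,7,8,9,10}→6
  7 left: {0,1,6,7,8,9,10}→21  {0,4,5,7,8,9,10}→21  {0,5,6,7,8,9,10}→42  {1,5,6,7,8,9,10}→9  {3,4,5,7,8,9,10}→3  {4,5,6,7,8,9,10}→9
  8 left: {0,1,5,6,7,8,9,10}→72  {0,3,4,5,7,8,9,10}→24  {0,4,5,6,7,8,9,10}→72  {1,4,5,6,7,8,9,10}→18  {2,3,4,5,7,8,9,10}→3  {3,4,5,6,7,8,9,10}→12
  9 left: {0,1,4,5,6,7,8,9,10}→162  {0,2,3,4,5,7,8,9,10}→27  {0,3,4,5,6,7,8,9,10}→108  {1,3,4,5,6,7,8,9,10}→30  {2,3,4,5,6,7,8,9,10}→15
  placing 0:j first → 45 extensions
  placing 1:i first → 150 extensions
  placing 2:l first → 300 extensions
total linear extensions = 495

495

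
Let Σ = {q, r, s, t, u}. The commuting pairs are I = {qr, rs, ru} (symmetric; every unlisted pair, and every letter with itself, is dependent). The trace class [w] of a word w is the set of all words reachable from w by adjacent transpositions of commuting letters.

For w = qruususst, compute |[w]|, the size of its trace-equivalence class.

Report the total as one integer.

8

piece 0:q — minimal
piece 1:r — minimal
piece 2:u rests on {0:q}
piece 3:u rests on {2:u}
piece 4:s rests on {3:u}
piece 5:u rests on {4:s}
piece 6:s rests on {5:u}
piece 7:s rests on {6:s}
piece 8:t rests on {1:r, 7:s}
minimal pieces: {0:q, 1:r}
ways to finish when only these pieces remain (= sum over removing one remaining piece with nothing left below it):
  1 left: {8}→1
  2 left: {1,8}→1  {7,8}→1
  3 left: {1,7,8}→2  {6,7,8}→1
  4 left: {1,6,7,8}→3  {5,6,7,8}→1
  5 left: {1,5,6,7,8}→4  {4,5,6,7,8}→1
  6 left: {1,4,5,6,7,8}→5  {3,4,5,6,7,8}→1
  7 left: {1,3,4,5,6,7,8}→6  {2,3,4,5,6,7,8}→1
  placing 0:q first → 7 extensions
  placing 1:r first → 1 extensions
total linear extensions = 8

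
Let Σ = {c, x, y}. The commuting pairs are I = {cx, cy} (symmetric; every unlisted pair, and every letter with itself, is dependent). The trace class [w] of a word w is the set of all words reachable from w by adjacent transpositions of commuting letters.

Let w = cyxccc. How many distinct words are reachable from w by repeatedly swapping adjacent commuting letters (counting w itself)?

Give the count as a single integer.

drop 0:c onto floor
drop 1:y onto floor
drop 2:x onto {1:y}
drop 3:c onto {0:c}
drop 4:c onto {3:c}
drop 5:c onto {4:c}
ground layer = {0:c, 1:y}
drop-orders for the pieces not yet dropped (sum over which currently-grounded one goes next):
  1 to go: {2} 1  {5} 1
  2 to go: {1,2} 1  {2,5} 2  {4,5} 1
  3 to go: {1,2,5} 3  {2,4,5} 3  {3,4,5} 1
  4 to go: {0,3,4,5} 1  {1,2,4,5} 6  {2,3,4,5} 4
  if 0:c drops first: 10 orders
  if 1:y drops first: 5 orders
heap linearizations: 15

15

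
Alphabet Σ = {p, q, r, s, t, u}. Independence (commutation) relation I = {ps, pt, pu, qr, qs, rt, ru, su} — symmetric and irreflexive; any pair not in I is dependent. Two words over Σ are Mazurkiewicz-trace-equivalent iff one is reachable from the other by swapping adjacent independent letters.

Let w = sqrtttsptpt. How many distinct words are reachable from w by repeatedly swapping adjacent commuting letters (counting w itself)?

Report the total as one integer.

176

drop 0:s onto floor
drop 1:q onto floor
drop 2:r onto {0:s}
drop 3:t onto {0:s, 1:q}
drop 4:t onto {3:t}
drop 5:t onto {4:t}
drop 6:s onto {2:r, 5:t}
drop 7:p onto {1:q, 2:r}
drop 8:t onto {6:s}
drop 9:p onto {7:p}
drop 10:t onto {8:t}
ground layer = {0:s, 1:q}
drop-orders for the pieces not yet dropped (sum over which currently-grounded one goes next):
  1 to go: {9} 1  {10} 1
  2 to go: {7,9} 1  {8,10} 1  {9,10} 2
  3 to go: {6,8,10} 1  {7,9,10} 3  {8,9,10} 3
  4 to go: {5,6,8,10} 1  {6,8,9,10} 4  {7,8,9,10} 6
  5 to go: {4,5,6,8,10} 1  {5,6,8,9,10} 5  {6,7,8,9,10} 10
  6 to go: {2,6,7,8,9,10} 10  {3,4,5,6,8,10} 1  {4,5,6,8,9,10} 6  {5,6,7,8,9,10} 15
  7 to go: {2,5,6,7,8,9,10} 25  {3,4,5,6,8,9,10} 7  {4,5,6,7,8,9,10} 21
  8 to go: {2,4,5,6,7,8,9,10} 46  {3,4,5,6,7,8,9,10} 28
  9 to go: {1,3,4,5,6,7,8,9,10} 28  {2,3,4,5,6,7,8,9,10} 74
  if 0:s drops first: 102 orders
  if 1:q drops first: 74 orders
heap linearizations: 176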